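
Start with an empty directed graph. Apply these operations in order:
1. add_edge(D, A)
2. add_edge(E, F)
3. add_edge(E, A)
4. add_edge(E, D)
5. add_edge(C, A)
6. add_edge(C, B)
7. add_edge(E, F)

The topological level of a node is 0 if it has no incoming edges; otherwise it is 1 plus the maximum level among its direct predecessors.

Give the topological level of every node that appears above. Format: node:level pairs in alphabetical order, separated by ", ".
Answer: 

Op 1: add_edge(D, A). Edges now: 1
Op 2: add_edge(E, F). Edges now: 2
Op 3: add_edge(E, A). Edges now: 3
Op 4: add_edge(E, D). Edges now: 4
Op 5: add_edge(C, A). Edges now: 5
Op 6: add_edge(C, B). Edges now: 6
Op 7: add_edge(E, F) (duplicate, no change). Edges now: 6
Compute levels (Kahn BFS):
  sources (in-degree 0): C, E
  process C: level=0
    C->A: in-degree(A)=2, level(A)>=1
    C->B: in-degree(B)=0, level(B)=1, enqueue
  process E: level=0
    E->A: in-degree(A)=1, level(A)>=1
    E->D: in-degree(D)=0, level(D)=1, enqueue
    E->F: in-degree(F)=0, level(F)=1, enqueue
  process B: level=1
  process D: level=1
    D->A: in-degree(A)=0, level(A)=2, enqueue
  process F: level=1
  process A: level=2
All levels: A:2, B:1, C:0, D:1, E:0, F:1

Answer: A:2, B:1, C:0, D:1, E:0, F:1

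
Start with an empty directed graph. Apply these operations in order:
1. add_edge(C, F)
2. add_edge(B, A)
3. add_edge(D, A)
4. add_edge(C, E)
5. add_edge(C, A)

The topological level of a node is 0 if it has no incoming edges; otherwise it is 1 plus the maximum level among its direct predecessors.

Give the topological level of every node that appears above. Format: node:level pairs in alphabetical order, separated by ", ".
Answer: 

Answer: A:1, B:0, C:0, D:0, E:1, F:1

Derivation:
Op 1: add_edge(C, F). Edges now: 1
Op 2: add_edge(B, A). Edges now: 2
Op 3: add_edge(D, A). Edges now: 3
Op 4: add_edge(C, E). Edges now: 4
Op 5: add_edge(C, A). Edges now: 5
Compute levels (Kahn BFS):
  sources (in-degree 0): B, C, D
  process B: level=0
    B->A: in-degree(A)=2, level(A)>=1
  process C: level=0
    C->A: in-degree(A)=1, level(A)>=1
    C->E: in-degree(E)=0, level(E)=1, enqueue
    C->F: in-degree(F)=0, level(F)=1, enqueue
  process D: level=0
    D->A: in-degree(A)=0, level(A)=1, enqueue
  process E: level=1
  process F: level=1
  process A: level=1
All levels: A:1, B:0, C:0, D:0, E:1, F:1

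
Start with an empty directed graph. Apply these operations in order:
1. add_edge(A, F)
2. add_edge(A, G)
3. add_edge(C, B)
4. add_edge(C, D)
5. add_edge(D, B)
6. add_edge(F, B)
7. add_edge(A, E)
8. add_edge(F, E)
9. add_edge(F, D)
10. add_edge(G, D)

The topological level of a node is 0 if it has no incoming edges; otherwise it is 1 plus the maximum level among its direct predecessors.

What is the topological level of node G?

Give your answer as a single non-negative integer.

Answer: 1

Derivation:
Op 1: add_edge(A, F). Edges now: 1
Op 2: add_edge(A, G). Edges now: 2
Op 3: add_edge(C, B). Edges now: 3
Op 4: add_edge(C, D). Edges now: 4
Op 5: add_edge(D, B). Edges now: 5
Op 6: add_edge(F, B). Edges now: 6
Op 7: add_edge(A, E). Edges now: 7
Op 8: add_edge(F, E). Edges now: 8
Op 9: add_edge(F, D). Edges now: 9
Op 10: add_edge(G, D). Edges now: 10
Compute levels (Kahn BFS):
  sources (in-degree 0): A, C
  process A: level=0
    A->E: in-degree(E)=1, level(E)>=1
    A->F: in-degree(F)=0, level(F)=1, enqueue
    A->G: in-degree(G)=0, level(G)=1, enqueue
  process C: level=0
    C->B: in-degree(B)=2, level(B)>=1
    C->D: in-degree(D)=2, level(D)>=1
  process F: level=1
    F->B: in-degree(B)=1, level(B)>=2
    F->D: in-degree(D)=1, level(D)>=2
    F->E: in-degree(E)=0, level(E)=2, enqueue
  process G: level=1
    G->D: in-degree(D)=0, level(D)=2, enqueue
  process E: level=2
  process D: level=2
    D->B: in-degree(B)=0, level(B)=3, enqueue
  process B: level=3
All levels: A:0, B:3, C:0, D:2, E:2, F:1, G:1
level(G) = 1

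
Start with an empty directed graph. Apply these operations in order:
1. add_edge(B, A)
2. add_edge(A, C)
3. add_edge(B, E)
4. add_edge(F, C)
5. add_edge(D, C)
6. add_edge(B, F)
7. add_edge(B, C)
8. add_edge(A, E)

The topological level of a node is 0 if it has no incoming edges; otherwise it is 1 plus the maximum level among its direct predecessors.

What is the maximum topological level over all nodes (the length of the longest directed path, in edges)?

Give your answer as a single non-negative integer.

Answer: 2

Derivation:
Op 1: add_edge(B, A). Edges now: 1
Op 2: add_edge(A, C). Edges now: 2
Op 3: add_edge(B, E). Edges now: 3
Op 4: add_edge(F, C). Edges now: 4
Op 5: add_edge(D, C). Edges now: 5
Op 6: add_edge(B, F). Edges now: 6
Op 7: add_edge(B, C). Edges now: 7
Op 8: add_edge(A, E). Edges now: 8
Compute levels (Kahn BFS):
  sources (in-degree 0): B, D
  process B: level=0
    B->A: in-degree(A)=0, level(A)=1, enqueue
    B->C: in-degree(C)=3, level(C)>=1
    B->E: in-degree(E)=1, level(E)>=1
    B->F: in-degree(F)=0, level(F)=1, enqueue
  process D: level=0
    D->C: in-degree(C)=2, level(C)>=1
  process A: level=1
    A->C: in-degree(C)=1, level(C)>=2
    A->E: in-degree(E)=0, level(E)=2, enqueue
  process F: level=1
    F->C: in-degree(C)=0, level(C)=2, enqueue
  process E: level=2
  process C: level=2
All levels: A:1, B:0, C:2, D:0, E:2, F:1
max level = 2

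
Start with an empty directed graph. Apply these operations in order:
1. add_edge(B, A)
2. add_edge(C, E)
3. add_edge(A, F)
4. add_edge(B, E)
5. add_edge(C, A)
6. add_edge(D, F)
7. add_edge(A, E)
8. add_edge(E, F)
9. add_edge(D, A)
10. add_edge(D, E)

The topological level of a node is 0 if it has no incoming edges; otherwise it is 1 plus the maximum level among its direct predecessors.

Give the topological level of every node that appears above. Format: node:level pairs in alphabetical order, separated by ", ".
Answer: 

Op 1: add_edge(B, A). Edges now: 1
Op 2: add_edge(C, E). Edges now: 2
Op 3: add_edge(A, F). Edges now: 3
Op 4: add_edge(B, E). Edges now: 4
Op 5: add_edge(C, A). Edges now: 5
Op 6: add_edge(D, F). Edges now: 6
Op 7: add_edge(A, E). Edges now: 7
Op 8: add_edge(E, F). Edges now: 8
Op 9: add_edge(D, A). Edges now: 9
Op 10: add_edge(D, E). Edges now: 10
Compute levels (Kahn BFS):
  sources (in-degree 0): B, C, D
  process B: level=0
    B->A: in-degree(A)=2, level(A)>=1
    B->E: in-degree(E)=3, level(E)>=1
  process C: level=0
    C->A: in-degree(A)=1, level(A)>=1
    C->E: in-degree(E)=2, level(E)>=1
  process D: level=0
    D->A: in-degree(A)=0, level(A)=1, enqueue
    D->E: in-degree(E)=1, level(E)>=1
    D->F: in-degree(F)=2, level(F)>=1
  process A: level=1
    A->E: in-degree(E)=0, level(E)=2, enqueue
    A->F: in-degree(F)=1, level(F)>=2
  process E: level=2
    E->F: in-degree(F)=0, level(F)=3, enqueue
  process F: level=3
All levels: A:1, B:0, C:0, D:0, E:2, F:3

Answer: A:1, B:0, C:0, D:0, E:2, F:3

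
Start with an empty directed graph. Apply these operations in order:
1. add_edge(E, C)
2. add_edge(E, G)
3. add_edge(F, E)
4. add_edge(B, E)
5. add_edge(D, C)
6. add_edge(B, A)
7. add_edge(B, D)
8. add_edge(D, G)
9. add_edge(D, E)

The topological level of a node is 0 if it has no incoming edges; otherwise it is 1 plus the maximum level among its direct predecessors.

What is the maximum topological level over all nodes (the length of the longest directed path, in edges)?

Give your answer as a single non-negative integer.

Op 1: add_edge(E, C). Edges now: 1
Op 2: add_edge(E, G). Edges now: 2
Op 3: add_edge(F, E). Edges now: 3
Op 4: add_edge(B, E). Edges now: 4
Op 5: add_edge(D, C). Edges now: 5
Op 6: add_edge(B, A). Edges now: 6
Op 7: add_edge(B, D). Edges now: 7
Op 8: add_edge(D, G). Edges now: 8
Op 9: add_edge(D, E). Edges now: 9
Compute levels (Kahn BFS):
  sources (in-degree 0): B, F
  process B: level=0
    B->A: in-degree(A)=0, level(A)=1, enqueue
    B->D: in-degree(D)=0, level(D)=1, enqueue
    B->E: in-degree(E)=2, level(E)>=1
  process F: level=0
    F->E: in-degree(E)=1, level(E)>=1
  process A: level=1
  process D: level=1
    D->C: in-degree(C)=1, level(C)>=2
    D->E: in-degree(E)=0, level(E)=2, enqueue
    D->G: in-degree(G)=1, level(G)>=2
  process E: level=2
    E->C: in-degree(C)=0, level(C)=3, enqueue
    E->G: in-degree(G)=0, level(G)=3, enqueue
  process C: level=3
  process G: level=3
All levels: A:1, B:0, C:3, D:1, E:2, F:0, G:3
max level = 3

Answer: 3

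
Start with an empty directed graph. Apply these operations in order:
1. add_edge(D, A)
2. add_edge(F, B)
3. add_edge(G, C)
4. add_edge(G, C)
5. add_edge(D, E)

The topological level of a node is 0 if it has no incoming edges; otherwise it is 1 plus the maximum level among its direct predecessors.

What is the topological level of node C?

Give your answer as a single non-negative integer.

Answer: 1

Derivation:
Op 1: add_edge(D, A). Edges now: 1
Op 2: add_edge(F, B). Edges now: 2
Op 3: add_edge(G, C). Edges now: 3
Op 4: add_edge(G, C) (duplicate, no change). Edges now: 3
Op 5: add_edge(D, E). Edges now: 4
Compute levels (Kahn BFS):
  sources (in-degree 0): D, F, G
  process D: level=0
    D->A: in-degree(A)=0, level(A)=1, enqueue
    D->E: in-degree(E)=0, level(E)=1, enqueue
  process F: level=0
    F->B: in-degree(B)=0, level(B)=1, enqueue
  process G: level=0
    G->C: in-degree(C)=0, level(C)=1, enqueue
  process A: level=1
  process E: level=1
  process B: level=1
  process C: level=1
All levels: A:1, B:1, C:1, D:0, E:1, F:0, G:0
level(C) = 1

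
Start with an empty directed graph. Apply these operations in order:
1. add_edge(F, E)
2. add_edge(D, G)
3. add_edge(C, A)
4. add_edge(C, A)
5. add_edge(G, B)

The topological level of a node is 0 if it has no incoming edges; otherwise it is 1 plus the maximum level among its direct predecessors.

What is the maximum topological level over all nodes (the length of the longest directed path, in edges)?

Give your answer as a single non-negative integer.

Op 1: add_edge(F, E). Edges now: 1
Op 2: add_edge(D, G). Edges now: 2
Op 3: add_edge(C, A). Edges now: 3
Op 4: add_edge(C, A) (duplicate, no change). Edges now: 3
Op 5: add_edge(G, B). Edges now: 4
Compute levels (Kahn BFS):
  sources (in-degree 0): C, D, F
  process C: level=0
    C->A: in-degree(A)=0, level(A)=1, enqueue
  process D: level=0
    D->G: in-degree(G)=0, level(G)=1, enqueue
  process F: level=0
    F->E: in-degree(E)=0, level(E)=1, enqueue
  process A: level=1
  process G: level=1
    G->B: in-degree(B)=0, level(B)=2, enqueue
  process E: level=1
  process B: level=2
All levels: A:1, B:2, C:0, D:0, E:1, F:0, G:1
max level = 2

Answer: 2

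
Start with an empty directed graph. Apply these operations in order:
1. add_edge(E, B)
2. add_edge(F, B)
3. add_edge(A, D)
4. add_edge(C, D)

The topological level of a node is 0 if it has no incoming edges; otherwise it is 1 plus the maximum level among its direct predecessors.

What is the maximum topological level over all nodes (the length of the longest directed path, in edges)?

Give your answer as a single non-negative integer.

Op 1: add_edge(E, B). Edges now: 1
Op 2: add_edge(F, B). Edges now: 2
Op 3: add_edge(A, D). Edges now: 3
Op 4: add_edge(C, D). Edges now: 4
Compute levels (Kahn BFS):
  sources (in-degree 0): A, C, E, F
  process A: level=0
    A->D: in-degree(D)=1, level(D)>=1
  process C: level=0
    C->D: in-degree(D)=0, level(D)=1, enqueue
  process E: level=0
    E->B: in-degree(B)=1, level(B)>=1
  process F: level=0
    F->B: in-degree(B)=0, level(B)=1, enqueue
  process D: level=1
  process B: level=1
All levels: A:0, B:1, C:0, D:1, E:0, F:0
max level = 1

Answer: 1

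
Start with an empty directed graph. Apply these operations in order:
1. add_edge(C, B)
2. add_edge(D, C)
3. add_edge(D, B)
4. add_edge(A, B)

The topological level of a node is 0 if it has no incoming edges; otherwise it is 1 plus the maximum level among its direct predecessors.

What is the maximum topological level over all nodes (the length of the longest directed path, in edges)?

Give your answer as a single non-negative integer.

Op 1: add_edge(C, B). Edges now: 1
Op 2: add_edge(D, C). Edges now: 2
Op 3: add_edge(D, B). Edges now: 3
Op 4: add_edge(A, B). Edges now: 4
Compute levels (Kahn BFS):
  sources (in-degree 0): A, D
  process A: level=0
    A->B: in-degree(B)=2, level(B)>=1
  process D: level=0
    D->B: in-degree(B)=1, level(B)>=1
    D->C: in-degree(C)=0, level(C)=1, enqueue
  process C: level=1
    C->B: in-degree(B)=0, level(B)=2, enqueue
  process B: level=2
All levels: A:0, B:2, C:1, D:0
max level = 2

Answer: 2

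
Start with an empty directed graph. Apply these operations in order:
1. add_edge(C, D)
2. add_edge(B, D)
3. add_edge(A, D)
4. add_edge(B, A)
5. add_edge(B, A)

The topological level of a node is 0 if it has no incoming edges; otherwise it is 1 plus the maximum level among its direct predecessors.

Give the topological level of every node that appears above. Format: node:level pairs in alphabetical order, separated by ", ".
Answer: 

Op 1: add_edge(C, D). Edges now: 1
Op 2: add_edge(B, D). Edges now: 2
Op 3: add_edge(A, D). Edges now: 3
Op 4: add_edge(B, A). Edges now: 4
Op 5: add_edge(B, A) (duplicate, no change). Edges now: 4
Compute levels (Kahn BFS):
  sources (in-degree 0): B, C
  process B: level=0
    B->A: in-degree(A)=0, level(A)=1, enqueue
    B->D: in-degree(D)=2, level(D)>=1
  process C: level=0
    C->D: in-degree(D)=1, level(D)>=1
  process A: level=1
    A->D: in-degree(D)=0, level(D)=2, enqueue
  process D: level=2
All levels: A:1, B:0, C:0, D:2

Answer: A:1, B:0, C:0, D:2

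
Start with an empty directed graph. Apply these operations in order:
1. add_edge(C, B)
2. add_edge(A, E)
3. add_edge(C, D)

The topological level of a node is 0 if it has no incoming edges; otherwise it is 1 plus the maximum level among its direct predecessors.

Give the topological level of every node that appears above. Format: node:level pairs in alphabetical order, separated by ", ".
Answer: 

Op 1: add_edge(C, B). Edges now: 1
Op 2: add_edge(A, E). Edges now: 2
Op 3: add_edge(C, D). Edges now: 3
Compute levels (Kahn BFS):
  sources (in-degree 0): A, C
  process A: level=0
    A->E: in-degree(E)=0, level(E)=1, enqueue
  process C: level=0
    C->B: in-degree(B)=0, level(B)=1, enqueue
    C->D: in-degree(D)=0, level(D)=1, enqueue
  process E: level=1
  process B: level=1
  process D: level=1
All levels: A:0, B:1, C:0, D:1, E:1

Answer: A:0, B:1, C:0, D:1, E:1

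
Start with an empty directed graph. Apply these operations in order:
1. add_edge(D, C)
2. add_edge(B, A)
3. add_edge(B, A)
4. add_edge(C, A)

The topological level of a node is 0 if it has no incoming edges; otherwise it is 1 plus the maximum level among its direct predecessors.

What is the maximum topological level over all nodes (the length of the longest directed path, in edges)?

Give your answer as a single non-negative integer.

Op 1: add_edge(D, C). Edges now: 1
Op 2: add_edge(B, A). Edges now: 2
Op 3: add_edge(B, A) (duplicate, no change). Edges now: 2
Op 4: add_edge(C, A). Edges now: 3
Compute levels (Kahn BFS):
  sources (in-degree 0): B, D
  process B: level=0
    B->A: in-degree(A)=1, level(A)>=1
  process D: level=0
    D->C: in-degree(C)=0, level(C)=1, enqueue
  process C: level=1
    C->A: in-degree(A)=0, level(A)=2, enqueue
  process A: level=2
All levels: A:2, B:0, C:1, D:0
max level = 2

Answer: 2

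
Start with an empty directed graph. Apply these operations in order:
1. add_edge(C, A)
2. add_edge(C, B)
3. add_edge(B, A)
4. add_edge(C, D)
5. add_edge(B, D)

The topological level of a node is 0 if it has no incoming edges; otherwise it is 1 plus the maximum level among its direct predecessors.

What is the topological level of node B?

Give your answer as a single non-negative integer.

Op 1: add_edge(C, A). Edges now: 1
Op 2: add_edge(C, B). Edges now: 2
Op 3: add_edge(B, A). Edges now: 3
Op 4: add_edge(C, D). Edges now: 4
Op 5: add_edge(B, D). Edges now: 5
Compute levels (Kahn BFS):
  sources (in-degree 0): C
  process C: level=0
    C->A: in-degree(A)=1, level(A)>=1
    C->B: in-degree(B)=0, level(B)=1, enqueue
    C->D: in-degree(D)=1, level(D)>=1
  process B: level=1
    B->A: in-degree(A)=0, level(A)=2, enqueue
    B->D: in-degree(D)=0, level(D)=2, enqueue
  process A: level=2
  process D: level=2
All levels: A:2, B:1, C:0, D:2
level(B) = 1

Answer: 1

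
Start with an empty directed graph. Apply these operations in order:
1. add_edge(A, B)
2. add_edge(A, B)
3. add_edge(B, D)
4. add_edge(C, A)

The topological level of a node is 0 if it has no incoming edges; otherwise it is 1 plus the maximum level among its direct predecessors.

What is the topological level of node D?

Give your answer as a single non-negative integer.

Answer: 3

Derivation:
Op 1: add_edge(A, B). Edges now: 1
Op 2: add_edge(A, B) (duplicate, no change). Edges now: 1
Op 3: add_edge(B, D). Edges now: 2
Op 4: add_edge(C, A). Edges now: 3
Compute levels (Kahn BFS):
  sources (in-degree 0): C
  process C: level=0
    C->A: in-degree(A)=0, level(A)=1, enqueue
  process A: level=1
    A->B: in-degree(B)=0, level(B)=2, enqueue
  process B: level=2
    B->D: in-degree(D)=0, level(D)=3, enqueue
  process D: level=3
All levels: A:1, B:2, C:0, D:3
level(D) = 3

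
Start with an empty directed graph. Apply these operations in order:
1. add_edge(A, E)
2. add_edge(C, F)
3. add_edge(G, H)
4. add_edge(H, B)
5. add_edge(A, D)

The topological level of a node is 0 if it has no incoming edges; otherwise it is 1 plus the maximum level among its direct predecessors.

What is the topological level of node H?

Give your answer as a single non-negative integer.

Op 1: add_edge(A, E). Edges now: 1
Op 2: add_edge(C, F). Edges now: 2
Op 3: add_edge(G, H). Edges now: 3
Op 4: add_edge(H, B). Edges now: 4
Op 5: add_edge(A, D). Edges now: 5
Compute levels (Kahn BFS):
  sources (in-degree 0): A, C, G
  process A: level=0
    A->D: in-degree(D)=0, level(D)=1, enqueue
    A->E: in-degree(E)=0, level(E)=1, enqueue
  process C: level=0
    C->F: in-degree(F)=0, level(F)=1, enqueue
  process G: level=0
    G->H: in-degree(H)=0, level(H)=1, enqueue
  process D: level=1
  process E: level=1
  process F: level=1
  process H: level=1
    H->B: in-degree(B)=0, level(B)=2, enqueue
  process B: level=2
All levels: A:0, B:2, C:0, D:1, E:1, F:1, G:0, H:1
level(H) = 1

Answer: 1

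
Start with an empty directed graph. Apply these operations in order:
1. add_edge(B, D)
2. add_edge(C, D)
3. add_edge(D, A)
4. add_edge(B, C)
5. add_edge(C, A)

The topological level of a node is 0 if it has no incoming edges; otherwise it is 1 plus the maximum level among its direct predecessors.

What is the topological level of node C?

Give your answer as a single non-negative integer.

Answer: 1

Derivation:
Op 1: add_edge(B, D). Edges now: 1
Op 2: add_edge(C, D). Edges now: 2
Op 3: add_edge(D, A). Edges now: 3
Op 4: add_edge(B, C). Edges now: 4
Op 5: add_edge(C, A). Edges now: 5
Compute levels (Kahn BFS):
  sources (in-degree 0): B
  process B: level=0
    B->C: in-degree(C)=0, level(C)=1, enqueue
    B->D: in-degree(D)=1, level(D)>=1
  process C: level=1
    C->A: in-degree(A)=1, level(A)>=2
    C->D: in-degree(D)=0, level(D)=2, enqueue
  process D: level=2
    D->A: in-degree(A)=0, level(A)=3, enqueue
  process A: level=3
All levels: A:3, B:0, C:1, D:2
level(C) = 1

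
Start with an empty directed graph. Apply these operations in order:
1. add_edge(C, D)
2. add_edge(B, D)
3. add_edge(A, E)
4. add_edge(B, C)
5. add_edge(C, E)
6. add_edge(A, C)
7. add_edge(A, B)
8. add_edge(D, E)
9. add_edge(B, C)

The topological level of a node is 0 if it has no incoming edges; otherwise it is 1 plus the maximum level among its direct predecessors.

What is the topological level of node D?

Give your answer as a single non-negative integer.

Answer: 3

Derivation:
Op 1: add_edge(C, D). Edges now: 1
Op 2: add_edge(B, D). Edges now: 2
Op 3: add_edge(A, E). Edges now: 3
Op 4: add_edge(B, C). Edges now: 4
Op 5: add_edge(C, E). Edges now: 5
Op 6: add_edge(A, C). Edges now: 6
Op 7: add_edge(A, B). Edges now: 7
Op 8: add_edge(D, E). Edges now: 8
Op 9: add_edge(B, C) (duplicate, no change). Edges now: 8
Compute levels (Kahn BFS):
  sources (in-degree 0): A
  process A: level=0
    A->B: in-degree(B)=0, level(B)=1, enqueue
    A->C: in-degree(C)=1, level(C)>=1
    A->E: in-degree(E)=2, level(E)>=1
  process B: level=1
    B->C: in-degree(C)=0, level(C)=2, enqueue
    B->D: in-degree(D)=1, level(D)>=2
  process C: level=2
    C->D: in-degree(D)=0, level(D)=3, enqueue
    C->E: in-degree(E)=1, level(E)>=3
  process D: level=3
    D->E: in-degree(E)=0, level(E)=4, enqueue
  process E: level=4
All levels: A:0, B:1, C:2, D:3, E:4
level(D) = 3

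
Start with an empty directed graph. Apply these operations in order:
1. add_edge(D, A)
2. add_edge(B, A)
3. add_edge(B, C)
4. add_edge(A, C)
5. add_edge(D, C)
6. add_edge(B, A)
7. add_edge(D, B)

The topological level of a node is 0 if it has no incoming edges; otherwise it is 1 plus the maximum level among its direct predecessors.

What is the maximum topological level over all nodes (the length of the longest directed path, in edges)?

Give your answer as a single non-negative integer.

Op 1: add_edge(D, A). Edges now: 1
Op 2: add_edge(B, A). Edges now: 2
Op 3: add_edge(B, C). Edges now: 3
Op 4: add_edge(A, C). Edges now: 4
Op 5: add_edge(D, C). Edges now: 5
Op 6: add_edge(B, A) (duplicate, no change). Edges now: 5
Op 7: add_edge(D, B). Edges now: 6
Compute levels (Kahn BFS):
  sources (in-degree 0): D
  process D: level=0
    D->A: in-degree(A)=1, level(A)>=1
    D->B: in-degree(B)=0, level(B)=1, enqueue
    D->C: in-degree(C)=2, level(C)>=1
  process B: level=1
    B->A: in-degree(A)=0, level(A)=2, enqueue
    B->C: in-degree(C)=1, level(C)>=2
  process A: level=2
    A->C: in-degree(C)=0, level(C)=3, enqueue
  process C: level=3
All levels: A:2, B:1, C:3, D:0
max level = 3

Answer: 3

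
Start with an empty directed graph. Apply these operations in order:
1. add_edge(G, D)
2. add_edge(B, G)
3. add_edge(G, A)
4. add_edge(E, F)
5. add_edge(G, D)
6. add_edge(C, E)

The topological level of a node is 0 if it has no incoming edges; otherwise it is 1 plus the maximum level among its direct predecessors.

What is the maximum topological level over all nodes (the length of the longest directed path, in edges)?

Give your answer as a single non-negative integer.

Op 1: add_edge(G, D). Edges now: 1
Op 2: add_edge(B, G). Edges now: 2
Op 3: add_edge(G, A). Edges now: 3
Op 4: add_edge(E, F). Edges now: 4
Op 5: add_edge(G, D) (duplicate, no change). Edges now: 4
Op 6: add_edge(C, E). Edges now: 5
Compute levels (Kahn BFS):
  sources (in-degree 0): B, C
  process B: level=0
    B->G: in-degree(G)=0, level(G)=1, enqueue
  process C: level=0
    C->E: in-degree(E)=0, level(E)=1, enqueue
  process G: level=1
    G->A: in-degree(A)=0, level(A)=2, enqueue
    G->D: in-degree(D)=0, level(D)=2, enqueue
  process E: level=1
    E->F: in-degree(F)=0, level(F)=2, enqueue
  process A: level=2
  process D: level=2
  process F: level=2
All levels: A:2, B:0, C:0, D:2, E:1, F:2, G:1
max level = 2

Answer: 2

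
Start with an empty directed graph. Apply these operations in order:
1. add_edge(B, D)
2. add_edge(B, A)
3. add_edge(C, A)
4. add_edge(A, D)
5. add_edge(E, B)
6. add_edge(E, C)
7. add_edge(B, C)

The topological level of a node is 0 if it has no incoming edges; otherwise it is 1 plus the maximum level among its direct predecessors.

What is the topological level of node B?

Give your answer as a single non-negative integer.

Answer: 1

Derivation:
Op 1: add_edge(B, D). Edges now: 1
Op 2: add_edge(B, A). Edges now: 2
Op 3: add_edge(C, A). Edges now: 3
Op 4: add_edge(A, D). Edges now: 4
Op 5: add_edge(E, B). Edges now: 5
Op 6: add_edge(E, C). Edges now: 6
Op 7: add_edge(B, C). Edges now: 7
Compute levels (Kahn BFS):
  sources (in-degree 0): E
  process E: level=0
    E->B: in-degree(B)=0, level(B)=1, enqueue
    E->C: in-degree(C)=1, level(C)>=1
  process B: level=1
    B->A: in-degree(A)=1, level(A)>=2
    B->C: in-degree(C)=0, level(C)=2, enqueue
    B->D: in-degree(D)=1, level(D)>=2
  process C: level=2
    C->A: in-degree(A)=0, level(A)=3, enqueue
  process A: level=3
    A->D: in-degree(D)=0, level(D)=4, enqueue
  process D: level=4
All levels: A:3, B:1, C:2, D:4, E:0
level(B) = 1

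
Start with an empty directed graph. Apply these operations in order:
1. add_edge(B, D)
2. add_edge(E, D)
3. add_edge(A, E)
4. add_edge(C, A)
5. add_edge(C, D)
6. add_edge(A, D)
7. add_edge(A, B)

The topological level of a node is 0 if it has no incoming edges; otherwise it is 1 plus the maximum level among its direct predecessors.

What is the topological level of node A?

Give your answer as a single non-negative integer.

Op 1: add_edge(B, D). Edges now: 1
Op 2: add_edge(E, D). Edges now: 2
Op 3: add_edge(A, E). Edges now: 3
Op 4: add_edge(C, A). Edges now: 4
Op 5: add_edge(C, D). Edges now: 5
Op 6: add_edge(A, D). Edges now: 6
Op 7: add_edge(A, B). Edges now: 7
Compute levels (Kahn BFS):
  sources (in-degree 0): C
  process C: level=0
    C->A: in-degree(A)=0, level(A)=1, enqueue
    C->D: in-degree(D)=3, level(D)>=1
  process A: level=1
    A->B: in-degree(B)=0, level(B)=2, enqueue
    A->D: in-degree(D)=2, level(D)>=2
    A->E: in-degree(E)=0, level(E)=2, enqueue
  process B: level=2
    B->D: in-degree(D)=1, level(D)>=3
  process E: level=2
    E->D: in-degree(D)=0, level(D)=3, enqueue
  process D: level=3
All levels: A:1, B:2, C:0, D:3, E:2
level(A) = 1

Answer: 1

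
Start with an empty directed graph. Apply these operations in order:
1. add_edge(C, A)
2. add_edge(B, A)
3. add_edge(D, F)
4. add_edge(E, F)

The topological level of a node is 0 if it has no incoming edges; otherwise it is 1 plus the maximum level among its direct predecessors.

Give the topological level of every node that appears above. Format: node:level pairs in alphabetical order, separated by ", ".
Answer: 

Answer: A:1, B:0, C:0, D:0, E:0, F:1

Derivation:
Op 1: add_edge(C, A). Edges now: 1
Op 2: add_edge(B, A). Edges now: 2
Op 3: add_edge(D, F). Edges now: 3
Op 4: add_edge(E, F). Edges now: 4
Compute levels (Kahn BFS):
  sources (in-degree 0): B, C, D, E
  process B: level=0
    B->A: in-degree(A)=1, level(A)>=1
  process C: level=0
    C->A: in-degree(A)=0, level(A)=1, enqueue
  process D: level=0
    D->F: in-degree(F)=1, level(F)>=1
  process E: level=0
    E->F: in-degree(F)=0, level(F)=1, enqueue
  process A: level=1
  process F: level=1
All levels: A:1, B:0, C:0, D:0, E:0, F:1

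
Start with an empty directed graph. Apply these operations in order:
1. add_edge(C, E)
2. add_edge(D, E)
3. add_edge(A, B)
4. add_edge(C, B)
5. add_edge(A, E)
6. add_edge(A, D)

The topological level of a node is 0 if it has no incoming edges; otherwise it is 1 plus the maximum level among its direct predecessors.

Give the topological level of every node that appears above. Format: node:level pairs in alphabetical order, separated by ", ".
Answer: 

Op 1: add_edge(C, E). Edges now: 1
Op 2: add_edge(D, E). Edges now: 2
Op 3: add_edge(A, B). Edges now: 3
Op 4: add_edge(C, B). Edges now: 4
Op 5: add_edge(A, E). Edges now: 5
Op 6: add_edge(A, D). Edges now: 6
Compute levels (Kahn BFS):
  sources (in-degree 0): A, C
  process A: level=0
    A->B: in-degree(B)=1, level(B)>=1
    A->D: in-degree(D)=0, level(D)=1, enqueue
    A->E: in-degree(E)=2, level(E)>=1
  process C: level=0
    C->B: in-degree(B)=0, level(B)=1, enqueue
    C->E: in-degree(E)=1, level(E)>=1
  process D: level=1
    D->E: in-degree(E)=0, level(E)=2, enqueue
  process B: level=1
  process E: level=2
All levels: A:0, B:1, C:0, D:1, E:2

Answer: A:0, B:1, C:0, D:1, E:2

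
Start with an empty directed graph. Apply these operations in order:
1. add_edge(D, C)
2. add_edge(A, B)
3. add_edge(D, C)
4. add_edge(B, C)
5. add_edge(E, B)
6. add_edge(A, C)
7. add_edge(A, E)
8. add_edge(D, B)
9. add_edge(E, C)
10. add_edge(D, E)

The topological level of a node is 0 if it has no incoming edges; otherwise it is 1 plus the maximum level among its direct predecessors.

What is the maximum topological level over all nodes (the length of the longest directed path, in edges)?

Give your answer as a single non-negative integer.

Answer: 3

Derivation:
Op 1: add_edge(D, C). Edges now: 1
Op 2: add_edge(A, B). Edges now: 2
Op 3: add_edge(D, C) (duplicate, no change). Edges now: 2
Op 4: add_edge(B, C). Edges now: 3
Op 5: add_edge(E, B). Edges now: 4
Op 6: add_edge(A, C). Edges now: 5
Op 7: add_edge(A, E). Edges now: 6
Op 8: add_edge(D, B). Edges now: 7
Op 9: add_edge(E, C). Edges now: 8
Op 10: add_edge(D, E). Edges now: 9
Compute levels (Kahn BFS):
  sources (in-degree 0): A, D
  process A: level=0
    A->B: in-degree(B)=2, level(B)>=1
    A->C: in-degree(C)=3, level(C)>=1
    A->E: in-degree(E)=1, level(E)>=1
  process D: level=0
    D->B: in-degree(B)=1, level(B)>=1
    D->C: in-degree(C)=2, level(C)>=1
    D->E: in-degree(E)=0, level(E)=1, enqueue
  process E: level=1
    E->B: in-degree(B)=0, level(B)=2, enqueue
    E->C: in-degree(C)=1, level(C)>=2
  process B: level=2
    B->C: in-degree(C)=0, level(C)=3, enqueue
  process C: level=3
All levels: A:0, B:2, C:3, D:0, E:1
max level = 3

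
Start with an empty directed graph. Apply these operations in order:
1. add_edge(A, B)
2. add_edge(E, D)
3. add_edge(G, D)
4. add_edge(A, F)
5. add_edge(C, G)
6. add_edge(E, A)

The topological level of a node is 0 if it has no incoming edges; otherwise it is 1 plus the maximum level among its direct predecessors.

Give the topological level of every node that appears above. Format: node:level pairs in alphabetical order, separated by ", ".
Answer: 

Answer: A:1, B:2, C:0, D:2, E:0, F:2, G:1

Derivation:
Op 1: add_edge(A, B). Edges now: 1
Op 2: add_edge(E, D). Edges now: 2
Op 3: add_edge(G, D). Edges now: 3
Op 4: add_edge(A, F). Edges now: 4
Op 5: add_edge(C, G). Edges now: 5
Op 6: add_edge(E, A). Edges now: 6
Compute levels (Kahn BFS):
  sources (in-degree 0): C, E
  process C: level=0
    C->G: in-degree(G)=0, level(G)=1, enqueue
  process E: level=0
    E->A: in-degree(A)=0, level(A)=1, enqueue
    E->D: in-degree(D)=1, level(D)>=1
  process G: level=1
    G->D: in-degree(D)=0, level(D)=2, enqueue
  process A: level=1
    A->B: in-degree(B)=0, level(B)=2, enqueue
    A->F: in-degree(F)=0, level(F)=2, enqueue
  process D: level=2
  process B: level=2
  process F: level=2
All levels: A:1, B:2, C:0, D:2, E:0, F:2, G:1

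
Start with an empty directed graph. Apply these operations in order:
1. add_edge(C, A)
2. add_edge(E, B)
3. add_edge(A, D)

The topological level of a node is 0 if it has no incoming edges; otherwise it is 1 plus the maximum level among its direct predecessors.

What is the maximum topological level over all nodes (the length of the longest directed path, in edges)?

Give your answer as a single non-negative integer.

Answer: 2

Derivation:
Op 1: add_edge(C, A). Edges now: 1
Op 2: add_edge(E, B). Edges now: 2
Op 3: add_edge(A, D). Edges now: 3
Compute levels (Kahn BFS):
  sources (in-degree 0): C, E
  process C: level=0
    C->A: in-degree(A)=0, level(A)=1, enqueue
  process E: level=0
    E->B: in-degree(B)=0, level(B)=1, enqueue
  process A: level=1
    A->D: in-degree(D)=0, level(D)=2, enqueue
  process B: level=1
  process D: level=2
All levels: A:1, B:1, C:0, D:2, E:0
max level = 2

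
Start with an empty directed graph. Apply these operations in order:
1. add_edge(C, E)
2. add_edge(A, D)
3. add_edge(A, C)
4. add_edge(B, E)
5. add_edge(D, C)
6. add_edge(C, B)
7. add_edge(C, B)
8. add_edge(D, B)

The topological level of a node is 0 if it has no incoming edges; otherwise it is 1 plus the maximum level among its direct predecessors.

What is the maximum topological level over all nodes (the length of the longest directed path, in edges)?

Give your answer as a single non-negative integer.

Answer: 4

Derivation:
Op 1: add_edge(C, E). Edges now: 1
Op 2: add_edge(A, D). Edges now: 2
Op 3: add_edge(A, C). Edges now: 3
Op 4: add_edge(B, E). Edges now: 4
Op 5: add_edge(D, C). Edges now: 5
Op 6: add_edge(C, B). Edges now: 6
Op 7: add_edge(C, B) (duplicate, no change). Edges now: 6
Op 8: add_edge(D, B). Edges now: 7
Compute levels (Kahn BFS):
  sources (in-degree 0): A
  process A: level=0
    A->C: in-degree(C)=1, level(C)>=1
    A->D: in-degree(D)=0, level(D)=1, enqueue
  process D: level=1
    D->B: in-degree(B)=1, level(B)>=2
    D->C: in-degree(C)=0, level(C)=2, enqueue
  process C: level=2
    C->B: in-degree(B)=0, level(B)=3, enqueue
    C->E: in-degree(E)=1, level(E)>=3
  process B: level=3
    B->E: in-degree(E)=0, level(E)=4, enqueue
  process E: level=4
All levels: A:0, B:3, C:2, D:1, E:4
max level = 4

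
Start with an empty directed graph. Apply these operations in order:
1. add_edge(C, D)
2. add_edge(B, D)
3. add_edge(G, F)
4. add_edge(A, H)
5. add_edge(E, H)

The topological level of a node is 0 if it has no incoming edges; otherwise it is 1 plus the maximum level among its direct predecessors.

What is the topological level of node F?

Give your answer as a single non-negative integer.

Answer: 1

Derivation:
Op 1: add_edge(C, D). Edges now: 1
Op 2: add_edge(B, D). Edges now: 2
Op 3: add_edge(G, F). Edges now: 3
Op 4: add_edge(A, H). Edges now: 4
Op 5: add_edge(E, H). Edges now: 5
Compute levels (Kahn BFS):
  sources (in-degree 0): A, B, C, E, G
  process A: level=0
    A->H: in-degree(H)=1, level(H)>=1
  process B: level=0
    B->D: in-degree(D)=1, level(D)>=1
  process C: level=0
    C->D: in-degree(D)=0, level(D)=1, enqueue
  process E: level=0
    E->H: in-degree(H)=0, level(H)=1, enqueue
  process G: level=0
    G->F: in-degree(F)=0, level(F)=1, enqueue
  process D: level=1
  process H: level=1
  process F: level=1
All levels: A:0, B:0, C:0, D:1, E:0, F:1, G:0, H:1
level(F) = 1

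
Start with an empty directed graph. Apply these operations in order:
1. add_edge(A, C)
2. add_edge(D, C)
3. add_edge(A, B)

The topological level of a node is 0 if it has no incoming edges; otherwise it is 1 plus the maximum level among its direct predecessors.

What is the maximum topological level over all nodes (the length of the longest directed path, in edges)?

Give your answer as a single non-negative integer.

Op 1: add_edge(A, C). Edges now: 1
Op 2: add_edge(D, C). Edges now: 2
Op 3: add_edge(A, B). Edges now: 3
Compute levels (Kahn BFS):
  sources (in-degree 0): A, D
  process A: level=0
    A->B: in-degree(B)=0, level(B)=1, enqueue
    A->C: in-degree(C)=1, level(C)>=1
  process D: level=0
    D->C: in-degree(C)=0, level(C)=1, enqueue
  process B: level=1
  process C: level=1
All levels: A:0, B:1, C:1, D:0
max level = 1

Answer: 1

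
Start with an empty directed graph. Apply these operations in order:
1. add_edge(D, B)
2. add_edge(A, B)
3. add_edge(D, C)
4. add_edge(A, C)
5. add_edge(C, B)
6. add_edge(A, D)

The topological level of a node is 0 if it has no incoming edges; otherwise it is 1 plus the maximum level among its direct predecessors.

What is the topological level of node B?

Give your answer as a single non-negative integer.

Answer: 3

Derivation:
Op 1: add_edge(D, B). Edges now: 1
Op 2: add_edge(A, B). Edges now: 2
Op 3: add_edge(D, C). Edges now: 3
Op 4: add_edge(A, C). Edges now: 4
Op 5: add_edge(C, B). Edges now: 5
Op 6: add_edge(A, D). Edges now: 6
Compute levels (Kahn BFS):
  sources (in-degree 0): A
  process A: level=0
    A->B: in-degree(B)=2, level(B)>=1
    A->C: in-degree(C)=1, level(C)>=1
    A->D: in-degree(D)=0, level(D)=1, enqueue
  process D: level=1
    D->B: in-degree(B)=1, level(B)>=2
    D->C: in-degree(C)=0, level(C)=2, enqueue
  process C: level=2
    C->B: in-degree(B)=0, level(B)=3, enqueue
  process B: level=3
All levels: A:0, B:3, C:2, D:1
level(B) = 3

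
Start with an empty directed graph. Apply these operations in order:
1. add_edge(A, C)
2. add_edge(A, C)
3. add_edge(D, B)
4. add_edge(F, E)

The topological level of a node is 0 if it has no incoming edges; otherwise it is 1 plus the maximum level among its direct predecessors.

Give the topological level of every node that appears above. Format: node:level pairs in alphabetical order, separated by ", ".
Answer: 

Op 1: add_edge(A, C). Edges now: 1
Op 2: add_edge(A, C) (duplicate, no change). Edges now: 1
Op 3: add_edge(D, B). Edges now: 2
Op 4: add_edge(F, E). Edges now: 3
Compute levels (Kahn BFS):
  sources (in-degree 0): A, D, F
  process A: level=0
    A->C: in-degree(C)=0, level(C)=1, enqueue
  process D: level=0
    D->B: in-degree(B)=0, level(B)=1, enqueue
  process F: level=0
    F->E: in-degree(E)=0, level(E)=1, enqueue
  process C: level=1
  process B: level=1
  process E: level=1
All levels: A:0, B:1, C:1, D:0, E:1, F:0

Answer: A:0, B:1, C:1, D:0, E:1, F:0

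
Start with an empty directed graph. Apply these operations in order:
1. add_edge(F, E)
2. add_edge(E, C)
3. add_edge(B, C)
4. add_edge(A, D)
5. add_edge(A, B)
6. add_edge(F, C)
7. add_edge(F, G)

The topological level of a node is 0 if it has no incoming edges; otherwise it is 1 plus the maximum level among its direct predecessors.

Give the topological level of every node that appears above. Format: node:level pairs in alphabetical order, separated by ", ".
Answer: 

Answer: A:0, B:1, C:2, D:1, E:1, F:0, G:1

Derivation:
Op 1: add_edge(F, E). Edges now: 1
Op 2: add_edge(E, C). Edges now: 2
Op 3: add_edge(B, C). Edges now: 3
Op 4: add_edge(A, D). Edges now: 4
Op 5: add_edge(A, B). Edges now: 5
Op 6: add_edge(F, C). Edges now: 6
Op 7: add_edge(F, G). Edges now: 7
Compute levels (Kahn BFS):
  sources (in-degree 0): A, F
  process A: level=0
    A->B: in-degree(B)=0, level(B)=1, enqueue
    A->D: in-degree(D)=0, level(D)=1, enqueue
  process F: level=0
    F->C: in-degree(C)=2, level(C)>=1
    F->E: in-degree(E)=0, level(E)=1, enqueue
    F->G: in-degree(G)=0, level(G)=1, enqueue
  process B: level=1
    B->C: in-degree(C)=1, level(C)>=2
  process D: level=1
  process E: level=1
    E->C: in-degree(C)=0, level(C)=2, enqueue
  process G: level=1
  process C: level=2
All levels: A:0, B:1, C:2, D:1, E:1, F:0, G:1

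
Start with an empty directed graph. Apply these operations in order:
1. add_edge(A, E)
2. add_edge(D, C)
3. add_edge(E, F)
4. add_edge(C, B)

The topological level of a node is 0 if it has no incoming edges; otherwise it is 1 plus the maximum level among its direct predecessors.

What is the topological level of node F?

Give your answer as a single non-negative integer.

Op 1: add_edge(A, E). Edges now: 1
Op 2: add_edge(D, C). Edges now: 2
Op 3: add_edge(E, F). Edges now: 3
Op 4: add_edge(C, B). Edges now: 4
Compute levels (Kahn BFS):
  sources (in-degree 0): A, D
  process A: level=0
    A->E: in-degree(E)=0, level(E)=1, enqueue
  process D: level=0
    D->C: in-degree(C)=0, level(C)=1, enqueue
  process E: level=1
    E->F: in-degree(F)=0, level(F)=2, enqueue
  process C: level=1
    C->B: in-degree(B)=0, level(B)=2, enqueue
  process F: level=2
  process B: level=2
All levels: A:0, B:2, C:1, D:0, E:1, F:2
level(F) = 2

Answer: 2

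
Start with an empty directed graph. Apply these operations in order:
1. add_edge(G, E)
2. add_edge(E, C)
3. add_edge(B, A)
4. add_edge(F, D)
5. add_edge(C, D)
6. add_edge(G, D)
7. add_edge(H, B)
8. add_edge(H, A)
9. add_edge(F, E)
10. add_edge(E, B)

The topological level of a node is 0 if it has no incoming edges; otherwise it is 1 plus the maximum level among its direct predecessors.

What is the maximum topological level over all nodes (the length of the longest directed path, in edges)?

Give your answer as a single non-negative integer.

Op 1: add_edge(G, E). Edges now: 1
Op 2: add_edge(E, C). Edges now: 2
Op 3: add_edge(B, A). Edges now: 3
Op 4: add_edge(F, D). Edges now: 4
Op 5: add_edge(C, D). Edges now: 5
Op 6: add_edge(G, D). Edges now: 6
Op 7: add_edge(H, B). Edges now: 7
Op 8: add_edge(H, A). Edges now: 8
Op 9: add_edge(F, E). Edges now: 9
Op 10: add_edge(E, B). Edges now: 10
Compute levels (Kahn BFS):
  sources (in-degree 0): F, G, H
  process F: level=0
    F->D: in-degree(D)=2, level(D)>=1
    F->E: in-degree(E)=1, level(E)>=1
  process G: level=0
    G->D: in-degree(D)=1, level(D)>=1
    G->E: in-degree(E)=0, level(E)=1, enqueue
  process H: level=0
    H->A: in-degree(A)=1, level(A)>=1
    H->B: in-degree(B)=1, level(B)>=1
  process E: level=1
    E->B: in-degree(B)=0, level(B)=2, enqueue
    E->C: in-degree(C)=0, level(C)=2, enqueue
  process B: level=2
    B->A: in-degree(A)=0, level(A)=3, enqueue
  process C: level=2
    C->D: in-degree(D)=0, level(D)=3, enqueue
  process A: level=3
  process D: level=3
All levels: A:3, B:2, C:2, D:3, E:1, F:0, G:0, H:0
max level = 3

Answer: 3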